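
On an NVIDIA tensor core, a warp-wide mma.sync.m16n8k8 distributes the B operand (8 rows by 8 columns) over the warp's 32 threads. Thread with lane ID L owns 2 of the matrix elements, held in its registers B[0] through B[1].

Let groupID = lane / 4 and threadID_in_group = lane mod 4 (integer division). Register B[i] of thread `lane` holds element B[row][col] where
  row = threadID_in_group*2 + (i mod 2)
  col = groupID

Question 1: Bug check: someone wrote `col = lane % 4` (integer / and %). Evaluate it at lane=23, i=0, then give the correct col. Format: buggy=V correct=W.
`lane % 4`[23,0]⇒3
L=23⇒gr=23>>2=5, th=23&3=3
[0]⇒row 3·2+0=6  col gr=5
col: 3 vs 5

buggy=3 correct=5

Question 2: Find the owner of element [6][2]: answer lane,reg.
11,0

c=2⇒gr=2  r=6⇒th=3,odd=0
L=2*4+3=11  i=0=0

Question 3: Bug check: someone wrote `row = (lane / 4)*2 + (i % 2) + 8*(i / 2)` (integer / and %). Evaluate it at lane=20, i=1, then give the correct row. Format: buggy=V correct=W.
`(lane / 4)*2 + (i % 2) + 8*(i / 2)`[20,1]->11
lane 20->20/4=5, 20 mod 4=0
i=1  r:2·0+1->1  c:5
row: 11 vs 1

buggy=11 correct=1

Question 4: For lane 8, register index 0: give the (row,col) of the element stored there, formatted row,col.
0,2

lane 8: gid=2 (8/4), tid=0 (8%4)
i=0: r=0*2+0=0, c=gid=2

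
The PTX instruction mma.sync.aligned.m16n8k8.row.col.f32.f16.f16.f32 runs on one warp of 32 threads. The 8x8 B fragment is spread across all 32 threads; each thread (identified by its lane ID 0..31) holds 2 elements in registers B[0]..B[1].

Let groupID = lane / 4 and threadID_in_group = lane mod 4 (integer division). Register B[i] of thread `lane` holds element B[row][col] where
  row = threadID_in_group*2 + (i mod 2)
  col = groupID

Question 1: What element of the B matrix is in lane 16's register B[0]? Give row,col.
lane 16=>16/4=4, 16 mod 4=0
i=0  r:2·0+0=>0  c:4

0,4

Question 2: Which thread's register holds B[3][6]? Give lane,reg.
c: 6->gid=6  r: 3->tid=1,i&1=1
L=6*4+1=25  i=1=1

25,1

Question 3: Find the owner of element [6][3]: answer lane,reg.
c=3→G=3  r=6→T=3,p=0
L=3*4+3=15  i=0=0

15,0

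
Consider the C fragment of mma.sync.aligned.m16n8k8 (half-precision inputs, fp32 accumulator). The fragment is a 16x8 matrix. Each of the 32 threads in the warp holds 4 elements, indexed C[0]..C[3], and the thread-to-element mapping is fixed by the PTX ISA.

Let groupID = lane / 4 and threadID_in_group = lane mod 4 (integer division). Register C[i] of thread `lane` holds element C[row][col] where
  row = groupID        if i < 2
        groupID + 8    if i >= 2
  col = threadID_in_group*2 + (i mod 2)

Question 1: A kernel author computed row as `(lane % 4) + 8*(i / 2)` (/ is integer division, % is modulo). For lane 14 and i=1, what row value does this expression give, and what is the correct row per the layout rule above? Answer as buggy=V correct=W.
buggy=2 correct=3

`(lane % 4) + 8*(i / 2)`[14,1]→2
lane 14: G=3 (14/4), T=2 (14%4)
i=1: r=3+0=3, c=2*2+1=5
row: 2 vs 3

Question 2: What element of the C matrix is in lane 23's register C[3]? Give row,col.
13,7

23: G=5,T=3
[3] (5+8,3*2+1) = (13,7)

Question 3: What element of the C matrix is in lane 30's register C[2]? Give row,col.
15,4

L=30->g=30>>2=7, t=30&3=2
[2]->row 7+8=15  col 2·2+0=4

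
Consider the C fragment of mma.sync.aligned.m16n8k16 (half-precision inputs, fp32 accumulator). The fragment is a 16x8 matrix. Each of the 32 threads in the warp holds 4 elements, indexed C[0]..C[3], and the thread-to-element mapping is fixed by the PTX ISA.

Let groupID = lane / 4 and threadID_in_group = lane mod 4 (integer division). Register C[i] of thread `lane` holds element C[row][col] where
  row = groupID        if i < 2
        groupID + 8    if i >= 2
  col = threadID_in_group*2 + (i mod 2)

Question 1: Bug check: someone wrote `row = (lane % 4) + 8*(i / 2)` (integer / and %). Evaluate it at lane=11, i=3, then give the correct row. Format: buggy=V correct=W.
`(lane % 4) + 8*(i / 2)`[11,3]->11
L=11->gid=11>>2=2, tid=11&3=3
[3]->row 2+8=10  col 3·2+1=7
row: 11 vs 10

buggy=11 correct=10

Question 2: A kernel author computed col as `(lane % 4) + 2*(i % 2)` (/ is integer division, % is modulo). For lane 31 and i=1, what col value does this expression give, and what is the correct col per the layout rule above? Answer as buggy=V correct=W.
`(lane % 4) + 2*(i % 2)`[31,1]->5
lane 31->31/4=7, 31 mod 4=3
i=1  r:7+0->7  c:2·3+1->7
col: 5 vs 7

buggy=5 correct=7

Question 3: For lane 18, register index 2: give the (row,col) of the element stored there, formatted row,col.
12,4

18: g=4,t=2
[2] (4+8,2*2+0) = (12,4)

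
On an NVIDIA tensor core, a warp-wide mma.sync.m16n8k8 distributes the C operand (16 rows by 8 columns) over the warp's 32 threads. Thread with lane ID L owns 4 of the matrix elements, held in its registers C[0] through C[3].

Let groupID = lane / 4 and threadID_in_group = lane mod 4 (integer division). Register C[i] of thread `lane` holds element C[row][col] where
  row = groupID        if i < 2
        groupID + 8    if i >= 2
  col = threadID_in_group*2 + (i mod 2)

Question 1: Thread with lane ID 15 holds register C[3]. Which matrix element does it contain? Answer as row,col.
15: g=3,t=3
[3] (3+8,3*2+1) = (11,7)

11,7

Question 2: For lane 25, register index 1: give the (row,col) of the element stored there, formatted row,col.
lane 25: gid=6 (25/4), tid=1 (25%4)
i=1: r=6+0=6, c=1*2+1=3

6,3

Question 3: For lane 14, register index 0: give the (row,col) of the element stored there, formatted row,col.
14: G=3,T=2
[0] (3+0,2*2+0) = (3,4)

3,4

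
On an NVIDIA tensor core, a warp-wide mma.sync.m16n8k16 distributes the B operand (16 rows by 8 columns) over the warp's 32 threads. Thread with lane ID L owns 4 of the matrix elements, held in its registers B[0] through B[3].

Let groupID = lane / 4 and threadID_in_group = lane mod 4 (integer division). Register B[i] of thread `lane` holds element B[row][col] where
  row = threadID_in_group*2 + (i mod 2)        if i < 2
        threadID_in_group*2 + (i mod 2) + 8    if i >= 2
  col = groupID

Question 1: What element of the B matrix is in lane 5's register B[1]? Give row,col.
3,1

lane 5: G=1 (5/4), T=1 (5%4)
i=1: r=1*2+1+0=3, c=G=1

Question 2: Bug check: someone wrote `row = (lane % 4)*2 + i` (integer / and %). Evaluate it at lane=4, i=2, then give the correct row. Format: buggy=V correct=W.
`(lane % 4)*2 + i`[4,2]->2
4: g=1,t=0
[2] (0*2+0+8,1) = (8,1)
row: 2 vs 8

buggy=2 correct=8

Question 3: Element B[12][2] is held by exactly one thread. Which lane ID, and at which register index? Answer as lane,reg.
10,2

c=2->g=2  r=12->rb=1,t=2,b0=0
L=2*4+2=10  i=1*2+0=2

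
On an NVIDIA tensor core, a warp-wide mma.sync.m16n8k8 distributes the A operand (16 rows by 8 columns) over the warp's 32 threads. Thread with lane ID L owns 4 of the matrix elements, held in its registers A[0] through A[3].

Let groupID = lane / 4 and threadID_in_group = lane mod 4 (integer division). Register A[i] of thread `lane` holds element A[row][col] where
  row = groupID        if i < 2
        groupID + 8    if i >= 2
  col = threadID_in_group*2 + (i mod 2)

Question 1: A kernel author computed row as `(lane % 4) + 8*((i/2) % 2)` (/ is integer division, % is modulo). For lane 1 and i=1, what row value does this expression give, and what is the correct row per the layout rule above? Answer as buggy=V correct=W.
`(lane % 4) + 8*((i/2) % 2)`[1,1]->1
lane 1: gid=0 (1/4), tid=1 (1%4)
i=1: r=0+0=0, c=1*2+1=3
row: 1 vs 0

buggy=1 correct=0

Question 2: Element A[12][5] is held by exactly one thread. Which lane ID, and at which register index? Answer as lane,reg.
18,3

r=12->g=4,rb=1  c=5->t=2,b0=1
L=4*4+2=18  i=1*2+1=3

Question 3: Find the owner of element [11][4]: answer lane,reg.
14,2

r: 11->gid=3,r8=1  c: 4->tid=2,i&1=0
L=3*4+2=14  i=1*2+0=2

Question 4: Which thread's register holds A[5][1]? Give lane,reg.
20,1

r=5⇒gr=5,Rb=0  c=1⇒th=0,odd=1
L=5*4+0=20  i=0*2+1=1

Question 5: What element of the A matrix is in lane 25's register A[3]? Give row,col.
lane 25: gr=6 (25/4), th=1 (25%4)
i=3: r=6+8=14, c=1*2+1=3

14,3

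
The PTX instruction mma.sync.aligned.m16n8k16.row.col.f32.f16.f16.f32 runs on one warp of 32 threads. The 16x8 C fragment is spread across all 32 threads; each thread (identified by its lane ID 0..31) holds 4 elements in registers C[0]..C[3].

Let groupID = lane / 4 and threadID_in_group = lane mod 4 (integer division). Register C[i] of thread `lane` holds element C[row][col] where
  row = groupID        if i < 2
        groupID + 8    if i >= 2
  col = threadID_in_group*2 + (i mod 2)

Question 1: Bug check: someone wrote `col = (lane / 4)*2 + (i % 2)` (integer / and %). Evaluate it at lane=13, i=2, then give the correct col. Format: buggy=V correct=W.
`(lane / 4)*2 + (i % 2)`[13,2]⇒6
13: gr=3,th=1
[2] (3+8,1*2+0) = (11,2)
col: 6 vs 2

buggy=6 correct=2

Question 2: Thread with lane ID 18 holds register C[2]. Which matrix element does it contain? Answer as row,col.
12,4

L=18⇒gr=18>>2=4, th=18&3=2
[2]⇒row 4+8=12  col 2·2+0=4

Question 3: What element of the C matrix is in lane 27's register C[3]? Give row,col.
14,7

27: g=6,t=3
[3] (6+8,3*2+1) = (14,7)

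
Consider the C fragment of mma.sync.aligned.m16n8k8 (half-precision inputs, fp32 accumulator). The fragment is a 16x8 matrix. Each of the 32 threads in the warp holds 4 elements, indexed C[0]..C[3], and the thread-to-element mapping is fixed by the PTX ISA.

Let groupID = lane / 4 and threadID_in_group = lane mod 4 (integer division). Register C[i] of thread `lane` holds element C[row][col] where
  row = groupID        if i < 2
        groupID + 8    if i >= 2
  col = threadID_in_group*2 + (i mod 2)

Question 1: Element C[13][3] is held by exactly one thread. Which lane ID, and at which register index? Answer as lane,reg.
21,3

r: 13->gid=5,r8=1  c: 3->tid=1,i&1=1
L=5*4+1=21  i=1*2+1=3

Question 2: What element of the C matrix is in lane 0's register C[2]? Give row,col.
8,0

lane 0->0/4=0, 0 mod 4=0
i=2  r:0+8->8  c:2·0+0->0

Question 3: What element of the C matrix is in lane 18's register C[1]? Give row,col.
L=18⇒gr=18>>2=4, th=18&3=2
[1]⇒row 4+0=4  col 2·2+1=5

4,5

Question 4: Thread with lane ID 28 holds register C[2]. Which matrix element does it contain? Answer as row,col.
28: gid=7,tid=0
[2] (7+8,0*2+0) = (15,0)

15,0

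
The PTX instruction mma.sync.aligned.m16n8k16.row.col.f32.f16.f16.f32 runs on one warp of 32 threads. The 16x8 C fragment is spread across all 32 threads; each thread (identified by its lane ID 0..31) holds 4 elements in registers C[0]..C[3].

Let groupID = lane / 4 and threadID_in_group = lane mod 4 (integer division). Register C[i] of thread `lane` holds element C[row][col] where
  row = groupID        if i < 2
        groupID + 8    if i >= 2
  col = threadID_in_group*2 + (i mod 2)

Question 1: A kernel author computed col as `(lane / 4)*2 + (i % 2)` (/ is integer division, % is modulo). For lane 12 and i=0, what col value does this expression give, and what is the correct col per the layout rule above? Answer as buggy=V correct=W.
`(lane / 4)*2 + (i % 2)`[12,0]->6
L=12->gid=12>>2=3, tid=12&3=0
[0]->row 3+0=3  col 0·2+0=0
col: 6 vs 0

buggy=6 correct=0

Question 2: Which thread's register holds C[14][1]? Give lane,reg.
24,3

r:14=>grp=6,rB=1  c:1=>tig=0,lo=1
L=6*4+0=24  i=1*2+1=3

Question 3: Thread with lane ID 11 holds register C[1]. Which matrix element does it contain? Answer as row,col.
2,7

11: G=2,T=3
[1] (2+0,3*2+1) = (2,7)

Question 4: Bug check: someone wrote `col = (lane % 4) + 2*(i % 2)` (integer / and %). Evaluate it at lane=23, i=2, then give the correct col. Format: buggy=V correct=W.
buggy=3 correct=6

`(lane % 4) + 2*(i % 2)`[23,2]→3
23: G=5,T=3
[2] (5+8,3*2+0) = (13,6)
col: 3 vs 6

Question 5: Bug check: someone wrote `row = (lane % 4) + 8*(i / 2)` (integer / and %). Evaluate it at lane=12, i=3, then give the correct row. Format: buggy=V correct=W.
buggy=8 correct=11

`(lane % 4) + 8*(i / 2)`[12,3]->8
lane 12: gid=3 (12/4), tid=0 (12%4)
i=3: r=3+8=11, c=0*2+1=1
row: 8 vs 11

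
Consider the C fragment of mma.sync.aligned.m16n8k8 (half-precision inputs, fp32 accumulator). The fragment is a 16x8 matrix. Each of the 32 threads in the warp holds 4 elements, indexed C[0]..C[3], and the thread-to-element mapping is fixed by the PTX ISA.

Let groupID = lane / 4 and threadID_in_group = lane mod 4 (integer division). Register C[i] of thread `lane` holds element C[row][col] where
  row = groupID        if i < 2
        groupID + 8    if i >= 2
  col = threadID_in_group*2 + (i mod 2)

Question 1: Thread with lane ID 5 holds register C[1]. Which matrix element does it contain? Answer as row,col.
lane 5->5/4=1, 5 mod 4=1
i=1  r:1+0->1  c:2·1+1->3

1,3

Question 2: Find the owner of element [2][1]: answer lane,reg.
8,1

r=2->g=2,rb=0  c=1->t=0,b0=1
L=2*4+0=8  i=0*2+1=1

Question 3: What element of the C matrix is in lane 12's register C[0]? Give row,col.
lane 12⇒12/4=3, 12 mod 4=0
i=0  r:3+0⇒3  c:2·0+0⇒0

3,0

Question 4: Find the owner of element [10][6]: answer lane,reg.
11,2

r: 10->gid=2,r8=1  c: 6->tid=3,i&1=0
L=2*4+3=11  i=1*2+0=2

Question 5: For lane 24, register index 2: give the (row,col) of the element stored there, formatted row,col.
14,0

L=24→G=24>>2=6, T=24&3=0
[2]→row 6+8=14  col 0·2+0=0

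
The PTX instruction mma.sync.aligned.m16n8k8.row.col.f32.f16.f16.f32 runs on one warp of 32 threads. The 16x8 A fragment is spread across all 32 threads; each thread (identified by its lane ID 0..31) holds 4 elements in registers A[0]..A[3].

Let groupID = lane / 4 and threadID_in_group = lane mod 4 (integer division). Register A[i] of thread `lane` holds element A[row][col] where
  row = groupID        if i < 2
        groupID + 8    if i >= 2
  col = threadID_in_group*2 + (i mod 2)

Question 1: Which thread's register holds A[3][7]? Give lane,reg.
r=3→G=3,rhi=0  c=7→T=3,p=1
L=3*4+3=15  i=0*2+1=1

15,1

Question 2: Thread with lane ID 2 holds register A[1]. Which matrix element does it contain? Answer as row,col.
lane 2: gr=0 (2/4), th=2 (2%4)
i=1: r=0+0=0, c=2*2+1=5

0,5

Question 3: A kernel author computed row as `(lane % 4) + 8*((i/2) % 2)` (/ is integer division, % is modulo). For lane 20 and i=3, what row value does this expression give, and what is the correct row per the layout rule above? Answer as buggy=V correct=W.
buggy=8 correct=13

`(lane % 4) + 8*((i/2) % 2)`[20,3]→8
lane 20→20/4=5, 20 mod 4=0
i=3  r:5+8→13  c:2·0+1→1
row: 8 vs 13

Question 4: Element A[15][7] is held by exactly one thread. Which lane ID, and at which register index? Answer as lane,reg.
r=15->g=7,rb=1  c=7->t=3,b0=1
L=7*4+3=31  i=1*2+1=3

31,3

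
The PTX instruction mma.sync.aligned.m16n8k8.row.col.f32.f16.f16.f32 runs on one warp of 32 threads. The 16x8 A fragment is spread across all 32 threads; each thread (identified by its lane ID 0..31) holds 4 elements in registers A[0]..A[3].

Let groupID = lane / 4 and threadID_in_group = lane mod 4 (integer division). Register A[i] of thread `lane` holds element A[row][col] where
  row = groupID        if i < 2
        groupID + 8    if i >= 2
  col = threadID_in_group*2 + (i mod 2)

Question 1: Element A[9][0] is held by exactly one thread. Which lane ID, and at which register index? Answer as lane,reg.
4,2

r=9->g=1,rb=1  c=0->t=0,b0=0
L=1*4+0=4  i=1*2+0=2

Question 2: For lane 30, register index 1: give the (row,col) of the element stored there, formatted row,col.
lane 30->30/4=7, 30 mod 4=2
i=1  r:7+0->7  c:2·2+1->5

7,5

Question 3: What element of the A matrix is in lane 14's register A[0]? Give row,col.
L=14⇒gr=14>>2=3, th=14&3=2
[0]⇒row 3+0=3  col 2·2+0=4

3,4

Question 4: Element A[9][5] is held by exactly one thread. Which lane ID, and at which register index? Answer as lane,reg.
6,3

r:9=>grp=1,rB=1  c:5=>tig=2,lo=1
L=1*4+2=6  i=1*2+1=3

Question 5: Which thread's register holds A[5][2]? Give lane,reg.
21,0

r: 5->gid=5,r8=0  c: 2->tid=1,i&1=0
L=5*4+1=21  i=0*2+0=0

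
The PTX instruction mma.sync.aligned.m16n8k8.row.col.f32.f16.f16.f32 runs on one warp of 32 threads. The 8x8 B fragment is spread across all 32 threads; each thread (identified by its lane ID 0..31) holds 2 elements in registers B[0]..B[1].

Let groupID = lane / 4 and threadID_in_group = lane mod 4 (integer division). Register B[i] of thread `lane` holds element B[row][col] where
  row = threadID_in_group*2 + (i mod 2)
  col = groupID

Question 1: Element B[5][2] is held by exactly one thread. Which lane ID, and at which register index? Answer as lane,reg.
c=2->g=2  r=5->t=2,b0=1
L=2*4+2=10  i=1=1

10,1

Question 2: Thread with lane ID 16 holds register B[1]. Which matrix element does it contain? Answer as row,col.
1,4

16: G=4,T=0
[1] (0*2+1,4) = (1,4)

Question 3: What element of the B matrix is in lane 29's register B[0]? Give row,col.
2,7

L=29->gid=29>>2=7, tid=29&3=1
[0]->row 1·2+0=2  col gid=7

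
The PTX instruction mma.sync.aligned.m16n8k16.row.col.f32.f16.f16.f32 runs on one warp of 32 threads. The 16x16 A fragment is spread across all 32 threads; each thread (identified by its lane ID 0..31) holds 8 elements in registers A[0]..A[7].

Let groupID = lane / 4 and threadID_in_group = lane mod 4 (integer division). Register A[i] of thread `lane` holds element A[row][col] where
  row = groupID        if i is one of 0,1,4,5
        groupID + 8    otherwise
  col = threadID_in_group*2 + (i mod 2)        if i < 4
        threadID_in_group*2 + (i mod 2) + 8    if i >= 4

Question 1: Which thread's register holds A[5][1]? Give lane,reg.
r:5=>grp=5,rB=0  c:1=>cB=0,tig=0,lo=1
L=5*4+0=20  i=0*4+0*2+1=1

20,1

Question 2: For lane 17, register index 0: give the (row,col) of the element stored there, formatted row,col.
lane 17->17/4=4, 17 mod 4=1
i=0  r:4+0->4  c:2·1+0+0->2

4,2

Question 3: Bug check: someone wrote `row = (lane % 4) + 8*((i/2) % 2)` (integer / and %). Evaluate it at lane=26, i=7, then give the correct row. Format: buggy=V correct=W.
`(lane % 4) + 8*((i/2) % 2)`[26,7]⇒10
26: gr=6,th=2
[7] (6+8,2*2+1+8) = (14,13)
row: 10 vs 14

buggy=10 correct=14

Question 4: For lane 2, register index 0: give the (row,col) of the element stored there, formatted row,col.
lane 2: gr=0 (2/4), th=2 (2%4)
i=0: r=0+0=0, c=2*2+0+0=4

0,4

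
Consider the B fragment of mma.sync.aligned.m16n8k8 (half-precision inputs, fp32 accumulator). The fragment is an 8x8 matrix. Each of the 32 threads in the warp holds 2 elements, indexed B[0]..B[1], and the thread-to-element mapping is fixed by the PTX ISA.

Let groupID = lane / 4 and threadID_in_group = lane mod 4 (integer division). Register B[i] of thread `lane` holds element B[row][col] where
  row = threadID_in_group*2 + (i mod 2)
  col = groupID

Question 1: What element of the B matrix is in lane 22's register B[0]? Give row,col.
22: g=5,t=2
[0] (2*2+0,5) = (4,5)

4,5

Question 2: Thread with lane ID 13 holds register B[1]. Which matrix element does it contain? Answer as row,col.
3,3

13: grp=3,tig=1
[1] (1*2+1,3) = (3,3)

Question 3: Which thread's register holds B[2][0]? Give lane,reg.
c=0⇒gr=0  r=2⇒th=1,odd=0
L=0*4+1=1  i=0=0

1,0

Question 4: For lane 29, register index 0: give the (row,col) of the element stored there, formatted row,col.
L=29->g=29>>2=7, t=29&3=1
[0]->row 1·2+0=2  col g=7

2,7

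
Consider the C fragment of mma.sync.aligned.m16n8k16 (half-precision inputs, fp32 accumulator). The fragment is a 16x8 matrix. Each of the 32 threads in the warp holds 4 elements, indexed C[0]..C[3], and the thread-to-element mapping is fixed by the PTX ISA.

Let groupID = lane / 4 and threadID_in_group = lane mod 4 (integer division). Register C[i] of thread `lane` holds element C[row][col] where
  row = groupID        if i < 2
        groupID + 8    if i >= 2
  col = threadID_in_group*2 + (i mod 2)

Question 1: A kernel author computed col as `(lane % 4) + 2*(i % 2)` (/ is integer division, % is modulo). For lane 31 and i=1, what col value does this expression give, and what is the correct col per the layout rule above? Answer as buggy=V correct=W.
`(lane % 4) + 2*(i % 2)`[31,1]⇒5
L=31⇒gr=31>>2=7, th=31&3=3
[1]⇒row 7+0=7  col 3·2+1=7
col: 5 vs 7

buggy=5 correct=7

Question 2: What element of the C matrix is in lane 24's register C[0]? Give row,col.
L=24->g=24>>2=6, t=24&3=0
[0]->row 6+0=6  col 0·2+0=0

6,0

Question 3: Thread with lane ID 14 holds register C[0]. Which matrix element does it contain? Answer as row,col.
3,4

lane 14: g=3 (14/4), t=2 (14%4)
i=0: r=3+0=3, c=2*2+0=4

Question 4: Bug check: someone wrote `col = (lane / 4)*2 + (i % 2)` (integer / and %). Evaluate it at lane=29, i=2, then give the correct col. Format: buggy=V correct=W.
buggy=14 correct=2

`(lane / 4)*2 + (i % 2)`[29,2]->14
L=29->gid=29>>2=7, tid=29&3=1
[2]->row 7+8=15  col 1·2+0=2
col: 14 vs 2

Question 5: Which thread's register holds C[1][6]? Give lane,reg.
7,0

r=1->g=1,rb=0  c=6->t=3,b0=0
L=1*4+3=7  i=0*2+0=0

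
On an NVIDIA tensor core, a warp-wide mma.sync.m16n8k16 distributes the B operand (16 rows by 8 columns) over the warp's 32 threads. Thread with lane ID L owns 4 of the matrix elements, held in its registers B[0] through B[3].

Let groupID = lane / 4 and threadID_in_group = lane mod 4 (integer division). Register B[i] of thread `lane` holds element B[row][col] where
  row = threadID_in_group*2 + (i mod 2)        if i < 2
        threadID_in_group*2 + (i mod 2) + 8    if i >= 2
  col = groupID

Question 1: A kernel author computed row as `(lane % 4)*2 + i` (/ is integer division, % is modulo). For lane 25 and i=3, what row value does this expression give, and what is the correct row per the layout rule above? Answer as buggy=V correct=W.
`(lane % 4)*2 + i`[25,3]->5
L=25->g=25>>2=6, t=25&3=1
[3]->row 1·2+1+8=11  col g=6
row: 5 vs 11

buggy=5 correct=11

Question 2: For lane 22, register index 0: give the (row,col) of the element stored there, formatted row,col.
lane 22: g=5 (22/4), t=2 (22%4)
i=0: r=2*2+0+0=4, c=g=5

4,5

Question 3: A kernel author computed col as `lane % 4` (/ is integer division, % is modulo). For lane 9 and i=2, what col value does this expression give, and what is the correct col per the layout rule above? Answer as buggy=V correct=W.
buggy=1 correct=2

`lane % 4`[9,2]->1
L=9->g=9>>2=2, t=9&3=1
[2]->row 1·2+0+8=10  col g=2
col: 1 vs 2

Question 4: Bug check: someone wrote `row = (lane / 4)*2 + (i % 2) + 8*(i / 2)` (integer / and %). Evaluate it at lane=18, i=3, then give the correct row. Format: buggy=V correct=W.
`(lane / 4)*2 + (i % 2) + 8*(i / 2)`[18,3]=>17
lane 18: grp=4 (18/4), tig=2 (18%4)
i=3: r=2*2+1+8=13, c=grp=4
row: 17 vs 13

buggy=17 correct=13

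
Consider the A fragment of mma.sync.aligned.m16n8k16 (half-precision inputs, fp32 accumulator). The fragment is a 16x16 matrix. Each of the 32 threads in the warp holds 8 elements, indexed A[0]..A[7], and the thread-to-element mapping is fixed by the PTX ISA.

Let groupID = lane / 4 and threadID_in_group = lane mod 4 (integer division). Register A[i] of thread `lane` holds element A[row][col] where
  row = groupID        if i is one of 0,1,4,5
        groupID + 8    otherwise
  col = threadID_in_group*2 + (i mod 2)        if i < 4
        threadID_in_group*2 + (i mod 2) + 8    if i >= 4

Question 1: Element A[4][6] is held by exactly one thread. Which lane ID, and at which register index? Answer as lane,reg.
r=4->g=4,rb=0  c=6->cb=0,t=3,b0=0
L=4*4+3=19  i=0*4+0*2+0=0

19,0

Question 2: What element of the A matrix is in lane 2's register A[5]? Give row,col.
lane 2→2/4=0, 2 mod 4=2
i=5  r:0+0→0  c:2·2+1+8→13

0,13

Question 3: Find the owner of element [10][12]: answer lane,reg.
10,6

r=10->g=2,rb=1  c=12->cb=1,t=2,b0=0
L=2*4+2=10  i=1*4+1*2+0=6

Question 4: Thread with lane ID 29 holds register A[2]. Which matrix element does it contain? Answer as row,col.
15,2

L=29->gid=29>>2=7, tid=29&3=1
[2]->row 7+8=15  col 1·2+0+0=2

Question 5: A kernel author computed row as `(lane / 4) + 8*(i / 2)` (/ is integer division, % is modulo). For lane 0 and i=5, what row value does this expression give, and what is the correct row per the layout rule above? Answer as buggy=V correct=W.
`(lane / 4) + 8*(i / 2)`[0,5]->16
lane 0->0/4=0, 0 mod 4=0
i=5  r:0+0->0  c:2·0+1+8->9
row: 16 vs 0

buggy=16 correct=0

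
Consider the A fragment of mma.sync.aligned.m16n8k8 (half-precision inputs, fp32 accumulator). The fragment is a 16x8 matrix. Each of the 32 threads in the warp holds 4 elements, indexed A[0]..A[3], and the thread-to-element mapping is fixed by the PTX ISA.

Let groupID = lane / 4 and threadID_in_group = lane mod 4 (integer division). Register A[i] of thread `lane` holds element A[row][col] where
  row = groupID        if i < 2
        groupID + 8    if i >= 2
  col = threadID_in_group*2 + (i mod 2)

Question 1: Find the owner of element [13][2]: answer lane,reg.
r:13=>grp=5,rB=1  c:2=>tig=1,lo=0
L=5*4+1=21  i=1*2+0=2

21,2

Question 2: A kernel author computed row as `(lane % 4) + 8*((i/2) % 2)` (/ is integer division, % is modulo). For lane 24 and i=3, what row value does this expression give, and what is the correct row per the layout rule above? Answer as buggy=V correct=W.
`(lane % 4) + 8*((i/2) % 2)`[24,3]⇒8
lane 24⇒24/4=6, 24 mod 4=0
i=3  r:6+8⇒14  c:2·0+1⇒1
row: 8 vs 14

buggy=8 correct=14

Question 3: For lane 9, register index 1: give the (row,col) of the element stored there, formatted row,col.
L=9->g=9>>2=2, t=9&3=1
[1]->row 2+0=2  col 1·2+1=3

2,3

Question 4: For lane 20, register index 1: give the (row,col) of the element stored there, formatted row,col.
5,1

L=20⇒gr=20>>2=5, th=20&3=0
[1]⇒row 5+0=5  col 0·2+1=1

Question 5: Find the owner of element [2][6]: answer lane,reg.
11,0

r=2→G=2,rhi=0  c=6→T=3,p=0
L=2*4+3=11  i=0*2+0=0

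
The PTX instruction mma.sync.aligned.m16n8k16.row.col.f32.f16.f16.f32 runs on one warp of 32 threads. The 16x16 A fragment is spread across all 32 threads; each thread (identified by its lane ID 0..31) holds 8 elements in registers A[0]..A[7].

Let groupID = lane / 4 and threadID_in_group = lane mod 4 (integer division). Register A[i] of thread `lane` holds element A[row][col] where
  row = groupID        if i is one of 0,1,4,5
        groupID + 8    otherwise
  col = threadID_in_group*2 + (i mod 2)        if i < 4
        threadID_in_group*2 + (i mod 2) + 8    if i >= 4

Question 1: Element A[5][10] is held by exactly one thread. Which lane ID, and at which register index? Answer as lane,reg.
21,4

r: 5->gid=5,r8=0  c: 10->c8=1,tid=1,i&1=0
L=5*4+1=21  i=1*4+0*2+0=4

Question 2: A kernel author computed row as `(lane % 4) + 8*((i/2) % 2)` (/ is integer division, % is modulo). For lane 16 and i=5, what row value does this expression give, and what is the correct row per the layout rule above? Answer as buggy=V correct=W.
buggy=0 correct=4

`(lane % 4) + 8*((i/2) % 2)`[16,5]->0
lane 16->16/4=4, 16 mod 4=0
i=5  r:4+0->4  c:2·0+1+8->9
row: 0 vs 4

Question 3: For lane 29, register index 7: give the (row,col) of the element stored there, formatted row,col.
29: gr=7,th=1
[7] (7+8,1*2+1+8) = (15,11)

15,11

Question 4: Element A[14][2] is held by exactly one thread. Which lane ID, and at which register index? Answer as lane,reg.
25,2

r=14⇒gr=6,Rb=1  c=2⇒Cb=0,th=1,odd=0
L=6*4+1=25  i=0*4+1*2+0=2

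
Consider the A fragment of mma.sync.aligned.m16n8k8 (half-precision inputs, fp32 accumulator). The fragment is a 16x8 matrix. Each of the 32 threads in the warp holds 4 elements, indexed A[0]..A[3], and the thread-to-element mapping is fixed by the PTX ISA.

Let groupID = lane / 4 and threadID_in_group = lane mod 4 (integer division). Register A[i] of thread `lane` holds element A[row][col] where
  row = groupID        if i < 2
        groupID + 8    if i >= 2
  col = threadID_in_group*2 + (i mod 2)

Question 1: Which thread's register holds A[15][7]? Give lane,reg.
31,3

r:15=>grp=7,rB=1  c:7=>tig=3,lo=1
L=7*4+3=31  i=1*2+1=3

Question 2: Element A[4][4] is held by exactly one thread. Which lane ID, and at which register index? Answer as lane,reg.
18,0

r=4->g=4,rb=0  c=4->t=2,b0=0
L=4*4+2=18  i=0*2+0=0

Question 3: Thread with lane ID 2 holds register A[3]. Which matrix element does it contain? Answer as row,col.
8,5

lane 2: G=0 (2/4), T=2 (2%4)
i=3: r=0+8=8, c=2*2+1=5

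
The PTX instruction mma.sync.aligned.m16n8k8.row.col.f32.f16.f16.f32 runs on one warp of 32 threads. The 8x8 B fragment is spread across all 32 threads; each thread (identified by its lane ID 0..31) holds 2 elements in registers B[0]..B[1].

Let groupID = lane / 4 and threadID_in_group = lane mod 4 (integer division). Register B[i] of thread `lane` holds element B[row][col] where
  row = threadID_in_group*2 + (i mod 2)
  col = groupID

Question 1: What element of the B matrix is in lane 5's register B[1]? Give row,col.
lane 5->5/4=1, 5 mod 4=1
i=1  r:2·1+1->3  c:1

3,1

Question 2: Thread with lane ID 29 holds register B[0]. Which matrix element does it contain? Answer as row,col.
2,7

29: g=7,t=1
[0] (1*2+0,7) = (2,7)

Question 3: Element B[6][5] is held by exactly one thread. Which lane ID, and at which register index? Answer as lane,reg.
c=5⇒gr=5  r=6⇒th=3,odd=0
L=5*4+3=23  i=0=0

23,0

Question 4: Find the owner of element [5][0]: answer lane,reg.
c:0=>grp=0  r:5=>tig=2,lo=1
L=0*4+2=2  i=1=1

2,1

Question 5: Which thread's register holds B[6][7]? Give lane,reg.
31,0

c=7⇒gr=7  r=6⇒th=3,odd=0
L=7*4+3=31  i=0=0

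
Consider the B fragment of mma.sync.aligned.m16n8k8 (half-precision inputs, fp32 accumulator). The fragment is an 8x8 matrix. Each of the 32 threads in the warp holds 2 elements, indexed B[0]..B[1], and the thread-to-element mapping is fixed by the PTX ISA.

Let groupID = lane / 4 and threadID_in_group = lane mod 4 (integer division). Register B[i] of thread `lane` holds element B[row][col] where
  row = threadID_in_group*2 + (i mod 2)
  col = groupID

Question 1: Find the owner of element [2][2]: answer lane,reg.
9,0

c=2->g=2  r=2->t=1,b0=0
L=2*4+1=9  i=0=0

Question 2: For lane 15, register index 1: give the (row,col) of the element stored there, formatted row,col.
lane 15=>15/4=3, 15 mod 4=3
i=1  r:2·3+1=>7  c:3

7,3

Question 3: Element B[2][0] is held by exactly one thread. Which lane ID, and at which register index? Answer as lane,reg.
1,0

c: 0->gid=0  r: 2->tid=1,i&1=0
L=0*4+1=1  i=0=0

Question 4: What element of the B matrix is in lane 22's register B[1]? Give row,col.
5,5

lane 22→22/4=5, 22 mod 4=2
i=1  r:2·2+1→5  c:5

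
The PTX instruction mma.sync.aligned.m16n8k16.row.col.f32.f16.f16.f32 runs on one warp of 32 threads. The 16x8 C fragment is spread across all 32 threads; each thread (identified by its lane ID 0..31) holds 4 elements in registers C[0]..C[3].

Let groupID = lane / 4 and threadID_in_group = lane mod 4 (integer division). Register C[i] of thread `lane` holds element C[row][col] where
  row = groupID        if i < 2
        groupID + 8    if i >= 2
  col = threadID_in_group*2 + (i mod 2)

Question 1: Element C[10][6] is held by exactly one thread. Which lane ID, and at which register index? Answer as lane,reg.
r:10=>grp=2,rB=1  c:6=>tig=3,lo=0
L=2*4+3=11  i=1*2+0=2

11,2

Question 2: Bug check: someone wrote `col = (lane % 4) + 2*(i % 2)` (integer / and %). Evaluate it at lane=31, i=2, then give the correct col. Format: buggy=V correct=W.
`(lane % 4) + 2*(i % 2)`[31,2]=>3
L=31=>grp=31>>2=7, tig=31&3=3
[2]=>row 7+8=15  col 3·2+0=6
col: 3 vs 6

buggy=3 correct=6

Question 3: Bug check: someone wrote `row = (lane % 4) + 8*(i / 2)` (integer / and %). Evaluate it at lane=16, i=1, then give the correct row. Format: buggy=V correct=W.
`(lane % 4) + 8*(i / 2)`[16,1]⇒0
lane 16⇒16/4=4, 16 mod 4=0
i=1  r:4+0⇒4  c:2·0+1⇒1
row: 0 vs 4

buggy=0 correct=4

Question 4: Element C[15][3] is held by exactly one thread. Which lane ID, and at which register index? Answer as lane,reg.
r: 15->gid=7,r8=1  c: 3->tid=1,i&1=1
L=7*4+1=29  i=1*2+1=3

29,3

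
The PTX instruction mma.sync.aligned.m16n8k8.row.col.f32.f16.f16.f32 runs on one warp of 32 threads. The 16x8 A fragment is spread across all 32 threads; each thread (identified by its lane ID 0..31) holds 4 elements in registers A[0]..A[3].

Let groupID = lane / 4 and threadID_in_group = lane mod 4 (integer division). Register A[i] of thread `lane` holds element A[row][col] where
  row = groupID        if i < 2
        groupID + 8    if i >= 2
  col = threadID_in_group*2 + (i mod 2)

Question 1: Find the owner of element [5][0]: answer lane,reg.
r:5=>grp=5,rB=0  c:0=>tig=0,lo=0
L=5*4+0=20  i=0*2+0=0

20,0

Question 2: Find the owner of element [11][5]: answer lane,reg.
14,3

r=11→G=3,rhi=1  c=5→T=2,p=1
L=3*4+2=14  i=1*2+1=3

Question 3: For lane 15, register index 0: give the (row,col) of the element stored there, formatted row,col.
3,6

lane 15→15/4=3, 15 mod 4=3
i=0  r:3+0→3  c:2·3+0→6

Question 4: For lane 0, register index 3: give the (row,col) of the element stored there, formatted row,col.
lane 0->0/4=0, 0 mod 4=0
i=3  r:0+8->8  c:2·0+1->1

8,1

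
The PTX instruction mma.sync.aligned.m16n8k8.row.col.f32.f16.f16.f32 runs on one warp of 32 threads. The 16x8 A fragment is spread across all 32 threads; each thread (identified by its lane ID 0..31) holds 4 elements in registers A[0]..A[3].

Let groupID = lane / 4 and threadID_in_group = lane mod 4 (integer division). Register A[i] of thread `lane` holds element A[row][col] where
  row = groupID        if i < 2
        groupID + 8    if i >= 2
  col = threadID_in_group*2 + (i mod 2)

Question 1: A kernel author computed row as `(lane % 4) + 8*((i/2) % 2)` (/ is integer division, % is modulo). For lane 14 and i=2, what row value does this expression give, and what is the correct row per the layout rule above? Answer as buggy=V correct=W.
buggy=10 correct=11

`(lane % 4) + 8*((i/2) % 2)`[14,2]->10
14: g=3,t=2
[2] (3+8,2*2+0) = (11,4)
row: 10 vs 11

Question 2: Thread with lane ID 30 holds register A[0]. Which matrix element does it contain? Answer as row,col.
7,4

L=30->g=30>>2=7, t=30&3=2
[0]->row 7+0=7  col 2·2+0=4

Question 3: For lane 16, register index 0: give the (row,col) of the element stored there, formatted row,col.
4,0

lane 16: g=4 (16/4), t=0 (16%4)
i=0: r=4+0=4, c=0*2+0=0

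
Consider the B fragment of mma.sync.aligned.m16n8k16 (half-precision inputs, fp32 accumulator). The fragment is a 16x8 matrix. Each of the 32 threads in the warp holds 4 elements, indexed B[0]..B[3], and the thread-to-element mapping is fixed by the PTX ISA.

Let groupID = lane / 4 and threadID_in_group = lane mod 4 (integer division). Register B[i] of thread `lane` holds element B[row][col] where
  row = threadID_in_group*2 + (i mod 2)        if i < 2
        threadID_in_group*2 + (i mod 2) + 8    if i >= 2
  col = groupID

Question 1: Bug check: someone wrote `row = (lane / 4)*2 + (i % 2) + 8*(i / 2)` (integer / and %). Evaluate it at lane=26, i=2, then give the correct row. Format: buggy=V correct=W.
buggy=20 correct=12

`(lane / 4)*2 + (i % 2) + 8*(i / 2)`[26,2]->20
lane 26->26/4=6, 26 mod 4=2
i=2  r:2·2+0+8->12  c:6
row: 20 vs 12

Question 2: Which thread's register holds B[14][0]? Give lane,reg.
3,2

c=0→G=0  r=14→rhi=1,T=3,p=0
L=0*4+3=3  i=1*2+0=2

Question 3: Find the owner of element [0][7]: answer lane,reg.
c=7→G=7  r=0→rhi=0,T=0,p=0
L=7*4+0=28  i=0*2+0=0

28,0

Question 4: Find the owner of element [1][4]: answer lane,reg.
c=4⇒gr=4  r=1⇒Rb=0,th=0,odd=1
L=4*4+0=16  i=0*2+1=1

16,1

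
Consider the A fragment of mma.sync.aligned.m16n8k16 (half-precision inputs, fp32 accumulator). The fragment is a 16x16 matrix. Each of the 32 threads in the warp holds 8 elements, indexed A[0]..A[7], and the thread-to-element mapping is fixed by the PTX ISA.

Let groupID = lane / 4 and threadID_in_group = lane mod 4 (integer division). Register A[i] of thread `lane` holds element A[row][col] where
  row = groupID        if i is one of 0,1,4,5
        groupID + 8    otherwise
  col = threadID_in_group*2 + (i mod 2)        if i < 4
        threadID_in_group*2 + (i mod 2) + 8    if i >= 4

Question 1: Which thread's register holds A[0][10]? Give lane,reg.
1,4

r: 0->gid=0,r8=0  c: 10->c8=1,tid=1,i&1=0
L=0*4+1=1  i=1*4+0*2+0=4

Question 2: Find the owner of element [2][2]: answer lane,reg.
9,0

r=2→G=2,rhi=0  c=2→chi=0,T=1,p=0
L=2*4+1=9  i=0*4+0*2+0=0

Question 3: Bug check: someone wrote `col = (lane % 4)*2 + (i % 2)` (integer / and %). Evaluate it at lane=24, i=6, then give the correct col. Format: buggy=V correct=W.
`(lane % 4)*2 + (i % 2)`[24,6]⇒0
L=24⇒gr=24>>2=6, th=24&3=0
[6]⇒row 6+8=14  col 0·2+0+8=8
col: 0 vs 8

buggy=0 correct=8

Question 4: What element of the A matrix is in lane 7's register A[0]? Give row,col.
7: g=1,t=3
[0] (1+0,3*2+0+0) = (1,6)

1,6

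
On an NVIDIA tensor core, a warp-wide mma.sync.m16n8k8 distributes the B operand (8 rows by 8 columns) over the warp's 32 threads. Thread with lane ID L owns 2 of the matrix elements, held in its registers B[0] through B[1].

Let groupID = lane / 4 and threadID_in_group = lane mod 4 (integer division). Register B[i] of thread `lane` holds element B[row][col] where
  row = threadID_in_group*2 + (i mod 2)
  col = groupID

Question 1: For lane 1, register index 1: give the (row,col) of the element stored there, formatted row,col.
lane 1→1/4=0, 1 mod 4=1
i=1  r:2·1+1→3  c:0

3,0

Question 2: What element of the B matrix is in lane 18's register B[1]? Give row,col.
5,4

L=18->g=18>>2=4, t=18&3=2
[1]->row 2·2+1=5  col g=4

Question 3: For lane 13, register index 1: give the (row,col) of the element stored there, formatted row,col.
lane 13→13/4=3, 13 mod 4=1
i=1  r:2·1+1→3  c:3

3,3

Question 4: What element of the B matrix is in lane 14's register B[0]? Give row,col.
lane 14: grp=3 (14/4), tig=2 (14%4)
i=0: r=2*2+0=4, c=grp=3

4,3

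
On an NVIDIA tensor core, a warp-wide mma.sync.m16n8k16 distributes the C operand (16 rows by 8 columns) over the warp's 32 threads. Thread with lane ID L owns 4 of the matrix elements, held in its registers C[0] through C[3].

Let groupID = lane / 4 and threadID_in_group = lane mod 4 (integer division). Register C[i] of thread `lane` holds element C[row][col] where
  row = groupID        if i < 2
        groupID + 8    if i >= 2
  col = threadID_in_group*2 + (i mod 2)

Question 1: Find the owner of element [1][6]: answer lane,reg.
7,0

r=1→G=1,rhi=0  c=6→T=3,p=0
L=1*4+3=7  i=0*2+0=0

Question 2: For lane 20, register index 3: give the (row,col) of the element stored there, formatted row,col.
13,1

20: grp=5,tig=0
[3] (5+8,0*2+1) = (13,1)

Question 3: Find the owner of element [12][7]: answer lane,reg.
19,3

r=12→G=4,rhi=1  c=7→T=3,p=1
L=4*4+3=19  i=1*2+1=3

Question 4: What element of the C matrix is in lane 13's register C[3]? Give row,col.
11,3

13: G=3,T=1
[3] (3+8,1*2+1) = (11,3)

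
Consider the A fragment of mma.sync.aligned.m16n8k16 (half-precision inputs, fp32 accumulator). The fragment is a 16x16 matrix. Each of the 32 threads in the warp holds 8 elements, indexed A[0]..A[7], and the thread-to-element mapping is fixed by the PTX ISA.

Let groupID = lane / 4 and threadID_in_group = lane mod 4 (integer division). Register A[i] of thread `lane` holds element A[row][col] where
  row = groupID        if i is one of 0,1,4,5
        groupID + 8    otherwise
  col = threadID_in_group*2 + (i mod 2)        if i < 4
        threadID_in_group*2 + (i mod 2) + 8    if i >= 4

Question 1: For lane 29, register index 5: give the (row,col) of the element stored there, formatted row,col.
7,11

lane 29=>29/4=7, 29 mod 4=1
i=5  r:7+0=>7  c:2·1+1+8=>11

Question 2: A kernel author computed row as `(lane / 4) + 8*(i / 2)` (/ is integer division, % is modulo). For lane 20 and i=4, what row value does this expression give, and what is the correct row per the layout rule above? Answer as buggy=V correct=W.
buggy=21 correct=5

`(lane / 4) + 8*(i / 2)`[20,4]->21
lane 20->20/4=5, 20 mod 4=0
i=4  r:5+0->5  c:2·0+0+8->8
row: 21 vs 5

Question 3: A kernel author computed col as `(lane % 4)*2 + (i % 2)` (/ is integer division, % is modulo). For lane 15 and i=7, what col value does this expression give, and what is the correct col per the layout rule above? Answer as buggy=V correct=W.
buggy=7 correct=15

`(lane % 4)*2 + (i % 2)`[15,7]→7
lane 15→15/4=3, 15 mod 4=3
i=7  r:3+8→11  c:2·3+1+8→15
col: 7 vs 15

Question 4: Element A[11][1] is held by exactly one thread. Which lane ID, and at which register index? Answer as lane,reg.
r:11=>grp=3,rB=1  c:1=>cB=0,tig=0,lo=1
L=3*4+0=12  i=0*4+1*2+1=3

12,3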